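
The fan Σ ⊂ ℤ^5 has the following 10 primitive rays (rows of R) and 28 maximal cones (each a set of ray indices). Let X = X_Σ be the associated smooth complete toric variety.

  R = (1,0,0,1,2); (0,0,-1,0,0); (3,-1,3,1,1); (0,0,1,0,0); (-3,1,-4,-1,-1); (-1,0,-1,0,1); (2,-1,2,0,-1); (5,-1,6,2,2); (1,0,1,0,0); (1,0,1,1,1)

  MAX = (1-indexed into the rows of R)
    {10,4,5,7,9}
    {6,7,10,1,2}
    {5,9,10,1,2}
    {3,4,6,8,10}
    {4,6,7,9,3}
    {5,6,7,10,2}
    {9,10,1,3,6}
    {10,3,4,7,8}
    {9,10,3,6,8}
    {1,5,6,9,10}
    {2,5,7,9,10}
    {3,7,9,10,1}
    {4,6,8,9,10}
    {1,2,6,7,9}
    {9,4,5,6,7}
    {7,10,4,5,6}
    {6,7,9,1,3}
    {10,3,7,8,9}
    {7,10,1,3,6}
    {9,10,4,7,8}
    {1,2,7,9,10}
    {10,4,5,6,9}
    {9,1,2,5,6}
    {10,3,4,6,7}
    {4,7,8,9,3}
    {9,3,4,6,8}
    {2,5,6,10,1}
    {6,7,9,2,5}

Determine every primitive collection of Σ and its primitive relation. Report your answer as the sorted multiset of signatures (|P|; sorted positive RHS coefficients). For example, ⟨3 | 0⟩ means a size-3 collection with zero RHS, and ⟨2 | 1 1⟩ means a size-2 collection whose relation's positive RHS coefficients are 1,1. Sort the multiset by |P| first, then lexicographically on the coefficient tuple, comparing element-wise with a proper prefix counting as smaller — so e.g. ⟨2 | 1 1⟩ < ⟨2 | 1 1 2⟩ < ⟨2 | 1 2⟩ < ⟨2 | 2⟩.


Σ has 12 primitive collections:

  P={2,4}:  v_{2} + v_{4} = 0  so sig = ⟨2 | 0⟩
  P={3,5}:  v_{3} + v_{5} = v_{2}  so sig = ⟨2 | 1⟩
  P={2,3}:  v_{2} + v_{3} = v_{1} + v_{7}  so sig = ⟨2 | 1 1⟩
  P={5,8}:  v_{5} + v_{8} = v_{9} + v_{10}  so sig = ⟨2 | 1 1⟩
  P={1,4}:  v_{1} + v_{4} = v_{6} + v_{9} + v_{10}  so sig = ⟨2 | 1 1 1⟩
  P={2,8}:  v_{2} + v_{8} = v_{3} + v_{9} + v_{10}  so sig = ⟨2 | 1 1 1⟩
  P={1,8}:  v_{1} + v_{8} = v_{3} + v_{6} + 2·v_{9} + 2·v_{10}  so sig = ⟨2 | 1 1 2 2⟩
  P={6,7,8}:  v_{6} + v_{7} + v_{8} = 2·v_{3} + v_{4}  so sig = ⟨3 | 1 2⟩
  P={1,5,7}:  v_{1} + v_{5} + v_{7} = 2·v_{2}  so sig = ⟨3 | 2⟩
  P={2,6,9,10}:  v_{2} + v_{6} + v_{9} + v_{10} = v_{1}  so sig = ⟨4 | 1⟩
  P={3,4,9,10}:  v_{3} + v_{4} + v_{9} + v_{10} = v_{8}  so sig = ⟨4 | 1⟩
  P={6,7,9,10}:  v_{6} + v_{7} + v_{9} + v_{10} = v_{3}  so sig = ⟨4 | 1⟩

Sorted signature multiset PRS(X):
[⟨2 | 0⟩, ⟨2 | 1⟩, ⟨2 | 1 1⟩, ⟨2 | 1 1⟩, ⟨2 | 1 1 1⟩, ⟨2 | 1 1 1⟩, ⟨2 | 1 1 2 2⟩, ⟨3 | 1 2⟩, ⟨3 | 2⟩, ⟨4 | 1⟩, ⟨4 | 1⟩, ⟨4 | 1⟩]


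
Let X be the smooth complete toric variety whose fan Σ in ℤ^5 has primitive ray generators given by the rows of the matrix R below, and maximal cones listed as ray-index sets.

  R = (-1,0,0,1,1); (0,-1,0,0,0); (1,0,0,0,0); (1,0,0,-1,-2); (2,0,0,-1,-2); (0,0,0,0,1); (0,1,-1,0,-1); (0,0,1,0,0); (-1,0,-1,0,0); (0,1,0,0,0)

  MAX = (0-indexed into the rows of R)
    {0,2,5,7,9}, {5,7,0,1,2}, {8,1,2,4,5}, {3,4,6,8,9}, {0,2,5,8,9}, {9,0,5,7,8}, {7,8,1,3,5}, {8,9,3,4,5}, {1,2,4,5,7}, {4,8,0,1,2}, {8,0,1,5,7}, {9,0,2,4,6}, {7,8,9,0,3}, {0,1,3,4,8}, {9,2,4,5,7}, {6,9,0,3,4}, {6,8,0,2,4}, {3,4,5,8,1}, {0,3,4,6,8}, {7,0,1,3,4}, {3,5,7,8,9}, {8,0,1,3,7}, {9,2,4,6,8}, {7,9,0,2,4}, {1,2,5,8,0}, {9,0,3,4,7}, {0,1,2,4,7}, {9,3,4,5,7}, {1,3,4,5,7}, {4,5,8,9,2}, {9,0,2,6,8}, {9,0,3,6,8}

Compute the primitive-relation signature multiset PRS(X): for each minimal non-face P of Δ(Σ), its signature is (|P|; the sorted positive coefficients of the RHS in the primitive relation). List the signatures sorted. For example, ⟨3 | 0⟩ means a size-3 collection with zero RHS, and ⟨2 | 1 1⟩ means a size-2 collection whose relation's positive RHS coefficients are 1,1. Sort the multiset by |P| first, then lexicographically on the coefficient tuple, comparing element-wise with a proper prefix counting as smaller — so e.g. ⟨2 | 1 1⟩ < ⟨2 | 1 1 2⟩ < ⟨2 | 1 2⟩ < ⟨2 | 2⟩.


The 10 primitive collections of Σ (r=10, n=5):

  {1,9}:  v_{1} + v_{9} = 0 — sig = ⟨2 | 0⟩
  {2,3}:  v_{2} + v_{3} = v_{4} — sig = ⟨2 | 1⟩
  {1,6}:  v_{1} + v_{6} = v_{0} + v_{4} + v_{8} — sig = ⟨2 | 1 1 1⟩
  {5,6}:  v_{5} + v_{6} = v_{2} + v_{8} + v_{9} — sig = ⟨2 | 1 1 1⟩
  {6,7}:  v_{6} + v_{7} = v_{0} + v_{3} + v_{9} — sig = ⟨2 | 1 1 1⟩
  {0,3,5}:  v_{0} + v_{3} + v_{5} = 0 — sig = ⟨3 | 0⟩
  {2,7,8}:  v_{2} + v_{7} + v_{8} = 0 — sig = ⟨3 | 0⟩
  {0,4,5}:  v_{0} + v_{4} + v_{5} = v_{2} — sig = ⟨3 | 1⟩
  {4,7,8}:  v_{4} + v_{7} + v_{8} = v_{3} — sig = ⟨3 | 1⟩
  {0,4,8,9}:  v_{0} + v_{4} + v_{8} + v_{9} = v_{6} — sig = ⟨4 | 1⟩

so the primitive-relation signature multiset is
    |P|=2: 5 collections, coeffs (), (1), (1,1,1), (1,1,1), (1,1,1)
    |P|=3: 4 collections, coeffs (), (), (1), (1)
    |P|=4: 1 collection, coeffs (1)


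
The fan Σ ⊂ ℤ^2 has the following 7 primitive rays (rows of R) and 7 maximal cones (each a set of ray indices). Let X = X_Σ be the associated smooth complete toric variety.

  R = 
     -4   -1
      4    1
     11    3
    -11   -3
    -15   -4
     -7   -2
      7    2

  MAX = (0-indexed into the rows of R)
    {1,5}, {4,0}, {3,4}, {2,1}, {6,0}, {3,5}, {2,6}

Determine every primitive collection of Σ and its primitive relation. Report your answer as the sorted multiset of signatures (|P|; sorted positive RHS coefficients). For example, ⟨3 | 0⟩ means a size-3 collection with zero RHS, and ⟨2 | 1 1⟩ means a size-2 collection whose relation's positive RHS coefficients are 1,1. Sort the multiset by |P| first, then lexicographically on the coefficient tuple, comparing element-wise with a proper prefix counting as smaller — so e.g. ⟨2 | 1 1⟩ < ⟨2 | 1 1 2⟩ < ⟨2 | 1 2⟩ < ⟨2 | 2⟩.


The 14 primitive collections of Σ (r=7, n=2):

  P = {0,1}:  v_{0} + v_{1} = 0 — sig = ⟨2 | 0⟩
  P = {2,3}:  v_{2} + v_{3} = 0 — sig = ⟨2 | 0⟩
  P = {5,6}:  v_{5} + v_{6} = 0 — sig = ⟨2 | 0⟩
  P = {0,2}:  v_{0} + v_{2} = v_{6} — sig = ⟨2 | 1⟩
  P = {0,3}:  v_{0} + v_{3} = v_{4} — sig = ⟨2 | 1⟩
  P = {0,5}:  v_{0} + v_{5} = v_{3} — sig = ⟨2 | 1⟩
  P = {1,3}:  v_{1} + v_{3} = v_{5} — sig = ⟨2 | 1⟩
  P = {1,4}:  v_{1} + v_{4} = v_{3} — sig = ⟨2 | 1⟩
  P = {1,6}:  v_{1} + v_{6} = v_{2} — sig = ⟨2 | 1⟩
  P = {2,4}:  v_{2} + v_{4} = v_{0} — sig = ⟨2 | 1⟩
  P = {2,5}:  v_{2} + v_{5} = v_{1} — sig = ⟨2 | 1⟩
  P = {3,6}:  v_{3} + v_{6} = v_{0} — sig = ⟨2 | 1⟩
  P = {4,5}:  v_{4} + v_{5} = 2·v_{3} — sig = ⟨2 | 2⟩
  P = {4,6}:  v_{4} + v_{6} = 2·v_{0} — sig = ⟨2 | 2⟩

so the primitive-relation signature multiset is
    ⟨2 | 0⟩
    ⟨2 | 0⟩
    ⟨2 | 0⟩
    ⟨2 | 1⟩
    ⟨2 | 1⟩
    ⟨2 | 1⟩
    ⟨2 | 1⟩
    ⟨2 | 1⟩
    ⟨2 | 1⟩
    ⟨2 | 1⟩
    ⟨2 | 1⟩
    ⟨2 | 1⟩
    ⟨2 | 2⟩
    ⟨2 | 2⟩


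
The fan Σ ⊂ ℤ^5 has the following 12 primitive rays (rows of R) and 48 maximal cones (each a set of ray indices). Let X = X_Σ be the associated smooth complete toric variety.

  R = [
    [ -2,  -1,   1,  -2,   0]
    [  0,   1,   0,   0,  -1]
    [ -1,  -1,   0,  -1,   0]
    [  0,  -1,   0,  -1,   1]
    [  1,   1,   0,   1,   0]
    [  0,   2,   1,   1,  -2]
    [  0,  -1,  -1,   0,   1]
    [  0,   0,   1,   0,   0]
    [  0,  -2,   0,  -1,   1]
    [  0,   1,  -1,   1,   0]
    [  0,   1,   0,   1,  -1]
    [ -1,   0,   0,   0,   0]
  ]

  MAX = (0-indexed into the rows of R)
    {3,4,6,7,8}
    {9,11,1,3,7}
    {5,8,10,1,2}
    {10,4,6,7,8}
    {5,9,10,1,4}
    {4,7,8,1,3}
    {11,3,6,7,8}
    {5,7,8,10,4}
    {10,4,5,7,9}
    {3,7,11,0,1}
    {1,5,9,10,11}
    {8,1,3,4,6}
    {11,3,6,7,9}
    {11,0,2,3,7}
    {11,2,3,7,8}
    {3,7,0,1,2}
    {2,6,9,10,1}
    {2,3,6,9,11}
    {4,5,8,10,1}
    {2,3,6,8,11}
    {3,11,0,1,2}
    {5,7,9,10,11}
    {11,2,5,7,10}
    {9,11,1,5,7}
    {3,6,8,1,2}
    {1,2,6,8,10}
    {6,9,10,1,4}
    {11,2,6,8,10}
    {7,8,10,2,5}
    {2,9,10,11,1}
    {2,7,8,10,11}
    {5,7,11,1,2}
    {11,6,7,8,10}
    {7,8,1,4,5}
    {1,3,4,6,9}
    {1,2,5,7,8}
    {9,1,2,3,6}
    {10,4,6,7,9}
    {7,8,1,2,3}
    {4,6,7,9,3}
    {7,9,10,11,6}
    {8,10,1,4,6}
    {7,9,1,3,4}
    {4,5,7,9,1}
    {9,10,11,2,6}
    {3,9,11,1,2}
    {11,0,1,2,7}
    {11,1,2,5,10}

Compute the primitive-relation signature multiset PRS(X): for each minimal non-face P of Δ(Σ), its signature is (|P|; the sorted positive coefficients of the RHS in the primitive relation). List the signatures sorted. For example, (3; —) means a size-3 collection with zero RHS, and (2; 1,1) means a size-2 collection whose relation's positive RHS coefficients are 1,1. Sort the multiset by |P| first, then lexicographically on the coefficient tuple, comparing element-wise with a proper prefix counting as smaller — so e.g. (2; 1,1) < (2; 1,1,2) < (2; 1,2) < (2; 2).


Δ(Σ) — 12 vertices, 21 min non-faces:

  • {2,4}:  v_{2} + v_{4} = 0  ⇒ sig = (2; —)
  • {3,10}:  v_{3} + v_{10} = 0  ⇒ sig = (2; —)
  • {5,6}:  v_{5} + v_{6} = v_{10}  ⇒ sig = (2; 1)
  • {8,9}:  v_{8} + v_{9} = v_{6}  ⇒ sig = (2; 1)
  • {3,5}:  v_{3} + v_{5} = v_{1} + v_{7}  ⇒ sig = (2; 1,1)
  • {4,11}:  v_{4} + v_{11} = v_{7} + v_{9}  ⇒ sig = (2; 1,1)
  • {0,6}:  v_{0} + v_{6} = v_{2} + v_{3} + v_{11}  ⇒ sig = (2; 1,1,1)
  • {0,4}:  v_{0} + v_{4} = v_{1} + v_{3} + v_{7} + v_{11}  ⇒ sig = (2; 1,1,1,1)
  • {0,10}:  v_{0} + v_{10} = v_{1} + v_{2} + v_{7} + v_{11}  ⇒ sig = (2; 1,1,1,1)
  • {0,8}:  v_{0} + v_{8} = 2·v_{2} + v_{3} + v_{7}  ⇒ sig = (2; 1,1,2)
  • {0,9}:  v_{0} + v_{9} = v_{1} + v_{3} + 2·v_{11}  ⇒ sig = (2; 1,1,2)
  • {0,5}:  v_{0} + v_{5} = 2·v_{1} + v_{2} + 2·v_{7} + v_{11}  ⇒ sig = (2; 1,1,2,2)
  • {1,6,7}:  v_{1} + v_{6} + v_{7} = 0  ⇒ sig = (3; —)
  • {1,7,10}:  v_{1} + v_{7} + v_{10} = v_{5}  ⇒ sig = (3; 1)
  • {1,8,11}:  v_{1} + v_{8} + v_{11} = v_{2}  ⇒ sig = (3; 1)
  • {2,7,9}:  v_{2} + v_{7} + v_{9} = v_{11}  ⇒ sig = (3; 1)
  • {1,6,11}:  v_{1} + v_{6} + v_{11} = v_{2} + v_{9}  ⇒ sig = (3; 1,1)
  • {2,6,7}:  v_{2} + v_{6} + v_{7} = v_{8} + v_{11}  ⇒ sig = (3; 1,1)
  • {2,5,9}:  v_{2} + v_{5} + v_{9} = v_{1} + v_{10} + v_{11}  ⇒ sig = (3; 1,1,1)
  • {5,8,11}:  v_{5} + v_{8} + v_{11} = v_{2} + v_{7} + v_{10}  ⇒ sig = (3; 1,1,1)
  • {1,2,3,7,11}:  v_{1} + v_{2} + v_{3} + v_{7} + v_{11} = v_{0}  ⇒ sig = (5; 1)

Hence PRS(X_Σ) =
    (2; —)
    (2; —)
    (2; 1)
    (2; 1)
    (2; 1,1)
    (2; 1,1)
    (2; 1,1,1)
    (2; 1,1,1,1)
    (2; 1,1,1,1)
    (2; 1,1,2)
    (2; 1,1,2)
    (2; 1,1,2,2)
    (3; —)
    (3; 1)
    (3; 1)
    (3; 1)
    (3; 1,1)
    (3; 1,1)
    (3; 1,1,1)
    (3; 1,1,1)
    (5; 1)


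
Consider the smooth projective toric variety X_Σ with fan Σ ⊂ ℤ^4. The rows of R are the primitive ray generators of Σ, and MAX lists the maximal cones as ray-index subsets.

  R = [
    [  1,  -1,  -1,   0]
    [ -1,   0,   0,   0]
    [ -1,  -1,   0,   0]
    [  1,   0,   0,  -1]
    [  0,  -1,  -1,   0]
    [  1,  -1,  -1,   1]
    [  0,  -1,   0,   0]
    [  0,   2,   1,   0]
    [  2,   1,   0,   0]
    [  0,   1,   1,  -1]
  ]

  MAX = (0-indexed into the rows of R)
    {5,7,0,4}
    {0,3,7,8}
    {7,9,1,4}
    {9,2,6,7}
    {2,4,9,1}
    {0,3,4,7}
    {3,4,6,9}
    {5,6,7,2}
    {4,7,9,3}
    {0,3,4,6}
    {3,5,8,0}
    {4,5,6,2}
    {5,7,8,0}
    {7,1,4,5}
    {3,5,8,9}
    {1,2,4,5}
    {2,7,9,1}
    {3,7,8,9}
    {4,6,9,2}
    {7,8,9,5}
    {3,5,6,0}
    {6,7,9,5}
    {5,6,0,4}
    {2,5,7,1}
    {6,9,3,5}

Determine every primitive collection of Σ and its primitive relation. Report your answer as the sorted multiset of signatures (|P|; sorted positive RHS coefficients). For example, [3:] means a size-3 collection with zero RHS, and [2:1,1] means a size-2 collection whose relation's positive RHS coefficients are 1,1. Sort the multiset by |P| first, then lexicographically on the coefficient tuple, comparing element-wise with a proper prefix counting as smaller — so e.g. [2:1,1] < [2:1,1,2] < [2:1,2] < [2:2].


The 19 primitive collections of Σ (r=10, n=4):

  P = {0,1}:  v_{0} + v_{1} = v_{4}  so sig = [2:1]
  P = {0,9}:  v_{0} + v_{9} = v_{3}  so sig = [2:1]
  P = {1,6}:  v_{1} + v_{6} = v_{2}  so sig = [2:1]
  P = {0,2}:  v_{0} + v_{2} = v_{4} + v_{6}  so sig = [2:1,1]
  P = {1,3}:  v_{1} + v_{3} = v_{4} + v_{9}  so sig = [2:1,1]
  P = {1,8}:  v_{1} + v_{8} = v_{0} + v_{7}  so sig = [2:1,1]
  P = {2,8}:  v_{2} + v_{8} = v_{5} + v_{9}  so sig = [2:1,1]
  P = {2,3}:  v_{2} + v_{3} = v_{4} + v_{6} + v_{9}  so sig = [2:1,1,1]
  P = {4,8}:  v_{4} + v_{8} = 2·v_{0} + v_{7}  so sig = [2:1,2]
  P = {6,8}:  v_{6} + v_{8} = 2·v_{5} + 2·v_{9}  so sig = [2:2,2]
  P = {1,5,9}:  v_{1} + v_{5} + v_{9} = 0  so sig = [3:]
  P = {4,6,7}:  v_{4} + v_{6} + v_{7} = 0  so sig = [3:]
  P = {2,4,7}:  v_{2} + v_{4} + v_{7} = v_{1}  so sig = [3:1]
  P = {2,5,9}:  v_{2} + v_{5} + v_{9} = v_{6}  so sig = [3:1]
  P = {3,5,7}:  v_{3} + v_{5} + v_{7} = v_{8}  so sig = [3:1]
  P = {4,5,9}:  v_{4} + v_{5} + v_{9} = v_{0}  so sig = [3:1]
  P = {0,6,7}:  v_{0} + v_{6} + v_{7} = v_{5} + v_{9}  so sig = [3:1,1]
  P = {3,6,7}:  v_{3} + v_{6} + v_{7} = v_{5} + 2·v_{9}  so sig = [3:1,2]
  P = {3,4,5}:  v_{3} + v_{4} + v_{5} = 2·v_{0}  so sig = [3:2]

so the primitive-relation signature multiset is
{ [2:1] ×3,  [2:1,1] ×4,  [2:1,1,1],  [2:1,2],  [2:2,2],  [3:] ×2,  [3:1] ×4,  [3:1,1],  [3:1,2],  [3:2] }


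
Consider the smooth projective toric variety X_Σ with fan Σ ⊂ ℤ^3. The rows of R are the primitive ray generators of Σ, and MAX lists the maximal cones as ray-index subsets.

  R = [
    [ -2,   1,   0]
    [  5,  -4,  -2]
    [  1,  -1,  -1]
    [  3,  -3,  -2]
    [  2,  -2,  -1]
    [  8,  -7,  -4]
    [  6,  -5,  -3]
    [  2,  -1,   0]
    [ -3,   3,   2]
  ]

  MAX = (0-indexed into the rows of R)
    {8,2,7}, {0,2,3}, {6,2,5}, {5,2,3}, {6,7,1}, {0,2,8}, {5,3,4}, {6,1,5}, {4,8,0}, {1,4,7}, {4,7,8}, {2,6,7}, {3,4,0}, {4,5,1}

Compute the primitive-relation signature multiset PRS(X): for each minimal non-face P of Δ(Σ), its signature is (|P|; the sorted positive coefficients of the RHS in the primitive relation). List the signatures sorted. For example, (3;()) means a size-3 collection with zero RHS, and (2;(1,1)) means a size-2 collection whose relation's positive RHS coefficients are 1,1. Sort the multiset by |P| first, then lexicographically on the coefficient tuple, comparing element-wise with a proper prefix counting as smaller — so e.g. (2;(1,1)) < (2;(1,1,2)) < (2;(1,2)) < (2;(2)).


15 minimal non-faces of Δ(Σ) (on 9 rays):

  {0,7}:  v_{0} + v_{7} = 0  ⇒ sig = (2;())
  {3,8}:  v_{3} + v_{8} = 0  ⇒ sig = (2;())
  {0,1}:  v_{0} + v_{1} = v_{3}  ⇒ sig = (2;(1))
  {1,2}:  v_{1} + v_{2} = v_{6}  ⇒ sig = (2;(1))
  {1,3}:  v_{1} + v_{3} = v_{5}  ⇒ sig = (2;(1))
  {1,8}:  v_{1} + v_{8} = v_{7}  ⇒ sig = (2;(1))
  {2,4}:  v_{2} + v_{4} = v_{3}  ⇒ sig = (2;(1))
  {3,7}:  v_{3} + v_{7} = v_{1}  ⇒ sig = (2;(1))
  {4,6}:  v_{4} + v_{6} = v_{5}  ⇒ sig = (2;(1))
  {5,8}:  v_{5} + v_{8} = v_{1}  ⇒ sig = (2;(1))
  {0,6}:  v_{0} + v_{6} = v_{2} + v_{3}  ⇒ sig = (2;(1,1))
  {3,6}:  v_{3} + v_{6} = v_{2} + v_{5}  ⇒ sig = (2;(1,1))
  {6,8}:  v_{6} + v_{8} = v_{2} + v_{7}  ⇒ sig = (2;(1,1))
  {0,5}:  v_{0} + v_{5} = 2·v_{3}  ⇒ sig = (2;(2))
  {5,7}:  v_{5} + v_{7} = 2·v_{1}  ⇒ sig = (2;(2))

Hence PRS(X_Σ) =
    |P|=2: 15 collections, coeffs (), (), (1), (1), (1), (1), (1), (1), (1), (1), (1,1), (1,1), (1,1), (2), (2)


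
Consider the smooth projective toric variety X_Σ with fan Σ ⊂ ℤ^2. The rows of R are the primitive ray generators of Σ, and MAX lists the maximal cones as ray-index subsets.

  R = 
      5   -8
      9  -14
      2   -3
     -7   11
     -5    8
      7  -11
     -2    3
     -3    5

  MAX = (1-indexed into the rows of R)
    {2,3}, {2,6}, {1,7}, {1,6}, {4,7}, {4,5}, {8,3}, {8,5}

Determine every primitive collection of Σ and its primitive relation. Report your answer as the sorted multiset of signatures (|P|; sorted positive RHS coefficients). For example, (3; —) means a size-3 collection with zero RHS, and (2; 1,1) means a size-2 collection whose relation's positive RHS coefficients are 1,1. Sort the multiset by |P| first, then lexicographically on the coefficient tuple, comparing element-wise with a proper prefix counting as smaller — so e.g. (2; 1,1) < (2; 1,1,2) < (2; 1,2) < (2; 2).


Δ(Σ) — 8 vertices, 20 min non-faces:

  P={1,5}:  v_{1} + v_{5} = 0  ⇒ sig = (2; —)
  P={3,7}:  v_{3} + v_{7} = 0  ⇒ sig = (2; —)
  P={4,6}:  v_{4} + v_{6} = 0  ⇒ sig = (2; —)
  P={1,3}:  v_{1} + v_{3} = v_{6}  ⇒ sig = (2; 1)
  P={1,4}:  v_{1} + v_{4} = v_{7}  ⇒ sig = (2; 1)
  P={1,8}:  v_{1} + v_{8} = v_{3}  ⇒ sig = (2; 1)
  P={2,4}:  v_{2} + v_{4} = v_{3}  ⇒ sig = (2; 1)
  P={2,7}:  v_{2} + v_{7} = v_{6}  ⇒ sig = (2; 1)
  P={3,4}:  v_{3} + v_{4} = v_{5}  ⇒ sig = (2; 1)
  P={3,5}:  v_{3} + v_{5} = v_{8}  ⇒ sig = (2; 1)
  P={3,6}:  v_{3} + v_{6} = v_{2}  ⇒ sig = (2; 1)
  P={5,6}:  v_{5} + v_{6} = v_{3}  ⇒ sig = (2; 1)
  P={5,7}:  v_{5} + v_{7} = v_{4}  ⇒ sig = (2; 1)
  P={6,7}:  v_{6} + v_{7} = v_{1}  ⇒ sig = (2; 1)
  P={7,8}:  v_{7} + v_{8} = v_{5}  ⇒ sig = (2; 1)
  P={1,2}:  v_{1} + v_{2} = 2·v_{6}  ⇒ sig = (2; 2)
  P={2,5}:  v_{2} + v_{5} = 2·v_{3}  ⇒ sig = (2; 2)
  P={4,8}:  v_{4} + v_{8} = 2·v_{5}  ⇒ sig = (2; 2)
  P={6,8}:  v_{6} + v_{8} = 2·v_{3}  ⇒ sig = (2; 2)
  P={2,8}:  v_{2} + v_{8} = 3·v_{3}  ⇒ sig = (2; 3)

Sorted signature multiset PRS(X):
    (2; —)
    (2; —)
    (2; —)
    (2; 1)
    (2; 1)
    (2; 1)
    (2; 1)
    (2; 1)
    (2; 1)
    (2; 1)
    (2; 1)
    (2; 1)
    (2; 1)
    (2; 1)
    (2; 1)
    (2; 2)
    (2; 2)
    (2; 2)
    (2; 2)
    (2; 3)


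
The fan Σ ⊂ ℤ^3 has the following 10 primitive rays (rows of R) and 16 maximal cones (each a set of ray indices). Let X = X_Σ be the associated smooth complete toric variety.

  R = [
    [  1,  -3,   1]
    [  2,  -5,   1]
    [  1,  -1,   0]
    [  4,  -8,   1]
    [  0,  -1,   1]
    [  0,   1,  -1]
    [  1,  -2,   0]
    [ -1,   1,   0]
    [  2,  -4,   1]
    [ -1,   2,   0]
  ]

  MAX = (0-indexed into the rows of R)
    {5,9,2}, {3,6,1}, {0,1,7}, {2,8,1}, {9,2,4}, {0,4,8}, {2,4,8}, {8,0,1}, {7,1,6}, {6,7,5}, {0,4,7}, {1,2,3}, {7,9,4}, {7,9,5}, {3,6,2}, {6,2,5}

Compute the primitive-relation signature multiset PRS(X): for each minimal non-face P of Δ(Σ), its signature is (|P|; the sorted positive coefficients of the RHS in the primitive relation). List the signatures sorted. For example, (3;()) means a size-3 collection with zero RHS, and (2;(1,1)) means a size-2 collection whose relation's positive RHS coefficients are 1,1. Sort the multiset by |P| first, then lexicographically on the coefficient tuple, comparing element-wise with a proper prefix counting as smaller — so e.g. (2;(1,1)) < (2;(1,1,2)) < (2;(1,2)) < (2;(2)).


22 minimal non-faces of Δ(Σ) (on 10 rays):

  {2,7}:  v_{2} + v_{7} = 0  ⇒ sig = (2;())
  {4,5}:  v_{4} + v_{5} = 0  ⇒ sig = (2;())
  {6,9}:  v_{6} + v_{9} = 0  ⇒ sig = (2;())
  {0,2}:  v_{0} + v_{2} = v_{8}  ⇒ sig = (2;(1))
  {0,5}:  v_{0} + v_{5} = v_{6}  ⇒ sig = (2;(1))
  {0,6}:  v_{0} + v_{6} = v_{1}  ⇒ sig = (2;(1))
  {0,9}:  v_{0} + v_{9} = v_{4}  ⇒ sig = (2;(1))
  {1,9}:  v_{1} + v_{9} = v_{0}  ⇒ sig = (2;(1))
  {4,6}:  v_{4} + v_{6} = v_{0}  ⇒ sig = (2;(1))
  {7,8}:  v_{7} + v_{8} = v_{0}  ⇒ sig = (2;(1))
  {3,4}:  v_{3} + v_{4} = v_{1} + v_{8}  ⇒ sig = (2;(1,1))
  {3,7}:  v_{3} + v_{7} = v_{1} + v_{6}  ⇒ sig = (2;(1,1))
  {3,9}:  v_{3} + v_{9} = v_{1} + v_{2}  ⇒ sig = (2;(1,1))
  {5,8}:  v_{5} + v_{8} = v_{2} + v_{6}  ⇒ sig = (2;(1,1))
  {6,8}:  v_{6} + v_{8} = v_{1} + v_{2}  ⇒ sig = (2;(1,1))
  {8,9}:  v_{8} + v_{9} = v_{2} + v_{4}  ⇒ sig = (2;(1,1))
  {0,3}:  v_{0} + v_{3} = 2·v_{1} + v_{2}  ⇒ sig = (2;(1,2))
  {3,5}:  v_{3} + v_{5} = v_{2} + 3·v_{6}  ⇒ sig = (2;(1,3))
  {1,4}:  v_{1} + v_{4} = 2·v_{0}  ⇒ sig = (2;(2))
  {1,5}:  v_{1} + v_{5} = 2·v_{6}  ⇒ sig = (2;(2))
  {3,8}:  v_{3} + v_{8} = 2·v_{1} + 2·v_{2}  ⇒ sig = (2;(2,2))
  {1,2,6}:  v_{1} + v_{2} + v_{6} = v_{3}  ⇒ sig = (3;(1))

Hence PRS(X_Σ) =
    |P|=2: 21 collections, coeffs (), (), (), (1), (1), (1), (1), (1), (1), (1), (1,1), (1,1), (1,1), (1,1), (1,1), (1,1), (1,2), (1,3), (2), (2), (2,2)
    |P|=3: 1 collection, coeffs (1)


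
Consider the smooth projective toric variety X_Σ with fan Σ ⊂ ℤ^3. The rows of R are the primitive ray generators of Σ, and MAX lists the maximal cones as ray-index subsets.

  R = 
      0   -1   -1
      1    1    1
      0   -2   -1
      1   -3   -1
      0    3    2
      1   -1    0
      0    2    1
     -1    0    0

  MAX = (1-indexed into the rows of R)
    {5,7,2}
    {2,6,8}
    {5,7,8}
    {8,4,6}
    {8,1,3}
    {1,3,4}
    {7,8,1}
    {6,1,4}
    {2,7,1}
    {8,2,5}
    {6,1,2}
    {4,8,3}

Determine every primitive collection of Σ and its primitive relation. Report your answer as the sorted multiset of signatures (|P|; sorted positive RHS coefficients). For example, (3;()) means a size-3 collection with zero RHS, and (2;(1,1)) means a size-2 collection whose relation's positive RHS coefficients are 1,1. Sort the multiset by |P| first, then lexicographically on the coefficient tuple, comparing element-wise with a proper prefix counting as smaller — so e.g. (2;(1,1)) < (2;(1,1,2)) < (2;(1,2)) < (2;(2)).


14 collections generate NE(X_Σ); each relation:

  P = {3,7}:  v_{3} + v_{7} = 0  ⟹  sig = (2;())
  P = {1,5}:  v_{1} + v_{5} = v_{7}  ⟹  sig = (2;(1))
  P = {2,3}:  v_{2} + v_{3} = v_{6}  ⟹  sig = (2;(1))
  P = {3,6}:  v_{3} + v_{6} = v_{4}  ⟹  sig = (2;(1))
  P = {4,7}:  v_{4} + v_{7} = v_{6}  ⟹  sig = (2;(1))
  P = {6,7}:  v_{6} + v_{7} = v_{2}  ⟹  sig = (2;(1))
  P = {3,5}:  v_{3} + v_{5} = v_{2} + v_{8}  ⟹  sig = (2;(1,1))
  P = {4,5}:  v_{4} + v_{5} = v_{2} + v_{6} + v_{8}  ⟹  sig = (2;(1,1,1))
  P = {5,6}:  v_{5} + v_{6} = 2·v_{2} + v_{8}  ⟹  sig = (2;(1,2))
  P = {2,4}:  v_{2} + v_{4} = 2·v_{6}  ⟹  sig = (2;(2))
  P = {1,2,8}:  v_{1} + v_{2} + v_{8} = 0  ⟹  sig = (3;())
  P = {1,6,8}:  v_{1} + v_{6} + v_{8} = v_{3}  ⟹  sig = (3;(1))
  P = {2,7,8}:  v_{2} + v_{7} + v_{8} = v_{5}  ⟹  sig = (3;(1))
  P = {1,4,8}:  v_{1} + v_{4} + v_{8} = 2·v_{3}  ⟹  sig = (3;(2))

so the primitive-relation signature multiset is
    |P|=2: 10 collections, coeffs (), (1), (1), (1), (1), (1), (1,1), (1,1,1), (1,2), (2)
    |P|=3: 4 collections, coeffs (), (1), (1), (2)


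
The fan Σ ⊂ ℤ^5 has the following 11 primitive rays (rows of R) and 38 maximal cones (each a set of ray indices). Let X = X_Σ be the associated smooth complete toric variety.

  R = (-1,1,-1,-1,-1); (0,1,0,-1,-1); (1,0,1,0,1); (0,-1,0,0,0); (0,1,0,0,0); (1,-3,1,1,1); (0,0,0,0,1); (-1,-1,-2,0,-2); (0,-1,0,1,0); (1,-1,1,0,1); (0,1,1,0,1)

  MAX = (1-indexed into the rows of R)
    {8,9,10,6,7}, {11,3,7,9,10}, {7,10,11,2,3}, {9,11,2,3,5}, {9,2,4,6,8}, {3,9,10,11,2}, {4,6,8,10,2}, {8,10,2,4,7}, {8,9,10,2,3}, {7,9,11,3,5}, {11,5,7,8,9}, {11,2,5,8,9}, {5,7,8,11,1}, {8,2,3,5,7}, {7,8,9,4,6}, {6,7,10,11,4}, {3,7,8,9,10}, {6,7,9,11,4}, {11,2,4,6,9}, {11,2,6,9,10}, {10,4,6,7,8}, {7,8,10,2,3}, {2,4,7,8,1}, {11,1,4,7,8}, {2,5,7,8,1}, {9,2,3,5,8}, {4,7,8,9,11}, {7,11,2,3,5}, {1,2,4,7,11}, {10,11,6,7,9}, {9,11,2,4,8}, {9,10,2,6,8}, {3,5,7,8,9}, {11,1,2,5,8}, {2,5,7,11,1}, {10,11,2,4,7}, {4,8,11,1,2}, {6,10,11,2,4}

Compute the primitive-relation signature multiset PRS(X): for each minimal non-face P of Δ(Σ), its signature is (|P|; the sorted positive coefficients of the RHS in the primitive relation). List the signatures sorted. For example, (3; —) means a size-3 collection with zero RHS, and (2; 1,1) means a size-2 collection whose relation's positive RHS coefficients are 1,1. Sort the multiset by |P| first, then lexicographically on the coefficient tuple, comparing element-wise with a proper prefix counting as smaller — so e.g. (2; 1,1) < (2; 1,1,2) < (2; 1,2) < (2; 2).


Primitive collections (16):

  • {4,5}:  v_{4} + v_{5} = 0 ; sig = (2; —)
  • {3,4}:  v_{3} + v_{4} = v_{10} ; sig = (2; 1)
  • {5,10}:  v_{5} + v_{10} = v_{3} ; sig = (2; 1)
  • {1,3}:  v_{1} + v_{3} = v_{2} + v_{7} ; sig = (2; 1,1)
  • {1,9}:  v_{1} + v_{9} = v_{8} + v_{11} ; sig = (2; 1,1)
  • {5,6}:  v_{5} + v_{6} = v_{9} + v_{10} ; sig = (2; 1,1)
  • {1,10}:  v_{1} + v_{10} = v_{2} + v_{4} + v_{7} ; sig = (2; 1,1,1)
  • {3,6}:  v_{3} + v_{6} = v_{9} + 2·v_{10} ; sig = (2; 1,2)
  • {1,6}:  v_{1} + v_{6} = 2·v_{4} ; sig = (2; 2)
  • {2,7,9}:  v_{2} + v_{7} + v_{9} = 0 ; sig = (3; —)
  • {3,8,11}:  v_{3} + v_{8} + v_{11} = 0 ; sig = (3; —)
  • {4,9,10}:  v_{4} + v_{9} + v_{10} = v_{6} ; sig = (3; 1)
  • {8,10,11}:  v_{8} + v_{10} + v_{11} = v_{4} ; sig = (3; 1)
  • {2,6,7}:  v_{2} + v_{6} + v_{7} = v_{4} + v_{10} ; sig = (3; 1,1)
  • {6,8,11}:  v_{6} + v_{8} + v_{11} = 2·v_{4} + v_{9} ; sig = (3; 1,2)
  • {2,7,8,11}:  v_{2} + v_{7} + v_{8} + v_{11} = v_{1} ; sig = (4; 1)

Hence PRS(X_Σ) =
[(2; —), (2; 1), (2; 1), (2; 1,1), (2; 1,1), (2; 1,1), (2; 1,1,1), (2; 1,2), (2; 2), (3; —), (3; —), (3; 1), (3; 1), (3; 1,1), (3; 1,2), (4; 1)]


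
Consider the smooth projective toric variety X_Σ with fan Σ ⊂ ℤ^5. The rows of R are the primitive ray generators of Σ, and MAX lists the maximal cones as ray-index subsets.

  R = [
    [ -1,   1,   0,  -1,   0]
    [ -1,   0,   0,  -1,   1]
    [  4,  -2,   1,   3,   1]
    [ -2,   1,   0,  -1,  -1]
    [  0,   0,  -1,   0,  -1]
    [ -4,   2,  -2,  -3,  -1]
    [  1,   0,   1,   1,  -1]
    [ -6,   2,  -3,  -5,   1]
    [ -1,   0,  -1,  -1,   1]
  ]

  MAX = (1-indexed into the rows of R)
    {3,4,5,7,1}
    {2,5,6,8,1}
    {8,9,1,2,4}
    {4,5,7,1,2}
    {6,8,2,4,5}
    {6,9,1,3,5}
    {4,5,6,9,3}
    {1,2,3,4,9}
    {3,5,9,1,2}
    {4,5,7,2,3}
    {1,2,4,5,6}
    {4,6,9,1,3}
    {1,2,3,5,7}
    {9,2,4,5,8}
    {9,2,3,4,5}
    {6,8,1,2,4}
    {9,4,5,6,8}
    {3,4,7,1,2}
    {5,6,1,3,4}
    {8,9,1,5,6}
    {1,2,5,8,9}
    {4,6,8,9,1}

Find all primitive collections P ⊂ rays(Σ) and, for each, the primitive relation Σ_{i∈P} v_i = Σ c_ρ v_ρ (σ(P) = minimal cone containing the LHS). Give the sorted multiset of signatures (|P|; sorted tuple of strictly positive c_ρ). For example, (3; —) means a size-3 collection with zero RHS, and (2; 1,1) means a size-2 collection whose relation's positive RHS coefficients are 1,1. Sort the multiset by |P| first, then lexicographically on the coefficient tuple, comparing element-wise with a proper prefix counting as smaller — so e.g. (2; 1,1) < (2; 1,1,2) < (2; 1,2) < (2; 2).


|primitive collections| = 9. Relations:

  P = {7,9}:  v_{7} + v_{9} = 0  →  sig = (2; —)
  P = {7,8}:  v_{7} + v_{8} = v_{2} + v_{6}  →  sig = (2; 1,1)
  P = {6,7}:  v_{6} + v_{7} = v_{1} + v_{4} + v_{5}  →  sig = (2; 1,1,1)
  P = {3,8}:  v_{3} + v_{8} = 2·v_{9}  →  sig = (2; 2)
  P = {2,3,6}:  v_{2} + v_{3} + v_{6} = v_{9}  →  sig = (3; 1)
  P = {2,6,9}:  v_{2} + v_{6} + v_{9} = v_{8}  →  sig = (3; 1)
  P = {1,4,5,9}:  v_{1} + v_{4} + v_{5} + v_{9} = v_{6}  →  sig = (4; 1)
  P = {1,4,5,8}:  v_{1} + v_{4} + v_{5} + v_{8} = v_{2} + 2·v_{6}  →  sig = (4; 1,2)
  P = {1,2,3,4,5}:  v_{1} + v_{2} + v_{3} + v_{4} + v_{5} = 0  →  sig = (5; —)

so the primitive-relation signature multiset is
[(2; —), (2; 1,1), (2; 1,1,1), (2; 2), (3; 1), (3; 1), (4; 1), (4; 1,2), (5; —)]


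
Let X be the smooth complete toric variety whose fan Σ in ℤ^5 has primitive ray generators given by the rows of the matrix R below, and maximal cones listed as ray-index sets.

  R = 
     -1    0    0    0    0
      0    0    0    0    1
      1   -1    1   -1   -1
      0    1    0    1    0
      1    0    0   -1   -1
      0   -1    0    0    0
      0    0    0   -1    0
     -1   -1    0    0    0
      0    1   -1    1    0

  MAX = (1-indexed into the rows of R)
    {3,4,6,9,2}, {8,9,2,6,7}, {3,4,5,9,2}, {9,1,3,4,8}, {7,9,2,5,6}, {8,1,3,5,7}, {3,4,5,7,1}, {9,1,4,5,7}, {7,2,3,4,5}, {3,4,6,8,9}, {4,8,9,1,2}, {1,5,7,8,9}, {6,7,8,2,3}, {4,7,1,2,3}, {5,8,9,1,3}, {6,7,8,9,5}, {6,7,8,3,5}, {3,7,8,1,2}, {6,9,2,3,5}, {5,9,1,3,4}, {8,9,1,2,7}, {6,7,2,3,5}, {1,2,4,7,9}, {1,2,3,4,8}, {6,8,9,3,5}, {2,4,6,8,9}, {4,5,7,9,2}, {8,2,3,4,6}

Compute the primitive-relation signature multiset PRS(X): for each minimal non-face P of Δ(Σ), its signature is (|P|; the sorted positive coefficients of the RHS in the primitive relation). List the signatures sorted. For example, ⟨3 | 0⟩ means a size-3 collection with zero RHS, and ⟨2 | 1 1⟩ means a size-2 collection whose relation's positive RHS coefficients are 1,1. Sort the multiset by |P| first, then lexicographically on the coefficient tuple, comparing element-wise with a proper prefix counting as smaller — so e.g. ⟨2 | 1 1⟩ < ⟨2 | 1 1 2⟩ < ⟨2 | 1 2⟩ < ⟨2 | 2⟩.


10 minimal non-faces of Δ(Σ) (on 9 rays):

  {1,6}:  v_{1} + v_{6} = v_{8}  so sig = ⟨2 | 1⟩
  {4,6,7}:  v_{4} + v_{6} + v_{7} = 0  so sig = ⟨3 | 0⟩
  {1,2,5}:  v_{1} + v_{2} + v_{5} = v_{7}  so sig = ⟨3 | 1⟩
  {3,7,9}:  v_{3} + v_{7} + v_{9} = v_{5}  so sig = ⟨3 | 1⟩
  {4,7,8}:  v_{4} + v_{7} + v_{8} = v_{1}  so sig = ⟨3 | 1⟩
  {2,5,8}:  v_{2} + v_{5} + v_{8} = v_{6} + v_{7}  so sig = ⟨3 | 1 1⟩
  {4,5,6}:  v_{4} + v_{5} + v_{6} = v_{3} + v_{9}  so sig = ⟨3 | 1 1⟩
  {4,5,8}:  v_{4} + v_{5} + v_{8} = v_{1} + v_{3} + v_{9}  so sig = ⟨3 | 1 1 1⟩
  {1,2,3,9}:  v_{1} + v_{2} + v_{3} + v_{9} = 0  so sig = ⟨4 | 0⟩
  {2,3,8,9}:  v_{2} + v_{3} + v_{8} + v_{9} = v_{6}  so sig = ⟨4 | 1⟩

Signatures (|P|; sorted positive RHS coefficients), sorted:
    ⟨2 | 1⟩
    ⟨3 | 0⟩
    ⟨3 | 1⟩
    ⟨3 | 1⟩
    ⟨3 | 1⟩
    ⟨3 | 1 1⟩
    ⟨3 | 1 1⟩
    ⟨3 | 1 1 1⟩
    ⟨4 | 0⟩
    ⟨4 | 1⟩


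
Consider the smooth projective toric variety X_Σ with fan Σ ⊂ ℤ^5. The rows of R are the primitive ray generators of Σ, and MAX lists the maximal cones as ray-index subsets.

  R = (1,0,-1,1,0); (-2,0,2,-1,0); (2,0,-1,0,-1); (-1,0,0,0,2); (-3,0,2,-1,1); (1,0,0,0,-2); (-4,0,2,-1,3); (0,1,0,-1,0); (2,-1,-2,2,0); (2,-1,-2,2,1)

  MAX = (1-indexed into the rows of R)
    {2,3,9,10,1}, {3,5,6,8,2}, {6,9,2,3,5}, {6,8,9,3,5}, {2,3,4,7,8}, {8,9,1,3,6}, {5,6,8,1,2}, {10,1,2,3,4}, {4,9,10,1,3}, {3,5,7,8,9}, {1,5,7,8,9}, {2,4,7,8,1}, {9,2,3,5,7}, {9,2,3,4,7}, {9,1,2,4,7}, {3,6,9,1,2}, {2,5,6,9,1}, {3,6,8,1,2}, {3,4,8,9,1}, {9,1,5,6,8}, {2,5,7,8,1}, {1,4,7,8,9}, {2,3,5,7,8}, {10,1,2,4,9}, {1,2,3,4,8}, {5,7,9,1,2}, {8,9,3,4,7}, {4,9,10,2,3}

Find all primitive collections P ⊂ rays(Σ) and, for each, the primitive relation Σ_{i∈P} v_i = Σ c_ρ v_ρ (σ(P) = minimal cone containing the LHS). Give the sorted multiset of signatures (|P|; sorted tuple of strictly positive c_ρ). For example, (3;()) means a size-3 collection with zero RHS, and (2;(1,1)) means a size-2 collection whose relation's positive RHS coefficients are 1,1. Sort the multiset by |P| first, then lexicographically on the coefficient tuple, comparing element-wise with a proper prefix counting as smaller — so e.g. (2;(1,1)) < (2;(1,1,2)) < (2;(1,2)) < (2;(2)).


Δ(Σ) — 10 vertices, 11 min non-faces:

  • {4,6}:  v_{4} + v_{6} = 0 ; sig = (2;())
  • {4,5}:  v_{4} + v_{5} = v_{7} ; sig = (2;(1))
  • {6,7}:  v_{6} + v_{7} = v_{5} ; sig = (2;(1))
  • {5,10}:  v_{5} + v_{10} = v_{2} + v_{4} + v_{9} ; sig = (2;(1,1,1))
  • {8,10}:  v_{8} + v_{10} = v_{1} + v_{3} + v_{4} ; sig = (2;(1,1,1))
  • {6,10}:  v_{6} + v_{10} = v_{1} + v_{2} + v_{3} + v_{9} ; sig = (2;(1,1,1,1))
  • {7,10}:  v_{7} + v_{10} = v_{2} + 2·v_{4} + v_{9} ; sig = (2;(1,1,2))
  • {1,3,5}:  v_{1} + v_{3} + v_{5} = 0 ; sig = (3;())
  • {2,8,9}:  v_{2} + v_{8} + v_{9} = 0 ; sig = (3;())
  • {1,3,7}:  v_{1} + v_{3} + v_{7} = v_{4} ; sig = (3;(1))
  • {1,2,3,4,9}:  v_{1} + v_{2} + v_{3} + v_{4} + v_{9} = v_{10} ; sig = (5;(1))

so the primitive-relation signature multiset is
{ (2;()),  (2;(1)) ×2,  (2;(1,1,1)) ×2,  (2;(1,1,1,1)),  (2;(1,1,2)),  (3;()) ×2,  (3;(1)),  (5;(1)) }


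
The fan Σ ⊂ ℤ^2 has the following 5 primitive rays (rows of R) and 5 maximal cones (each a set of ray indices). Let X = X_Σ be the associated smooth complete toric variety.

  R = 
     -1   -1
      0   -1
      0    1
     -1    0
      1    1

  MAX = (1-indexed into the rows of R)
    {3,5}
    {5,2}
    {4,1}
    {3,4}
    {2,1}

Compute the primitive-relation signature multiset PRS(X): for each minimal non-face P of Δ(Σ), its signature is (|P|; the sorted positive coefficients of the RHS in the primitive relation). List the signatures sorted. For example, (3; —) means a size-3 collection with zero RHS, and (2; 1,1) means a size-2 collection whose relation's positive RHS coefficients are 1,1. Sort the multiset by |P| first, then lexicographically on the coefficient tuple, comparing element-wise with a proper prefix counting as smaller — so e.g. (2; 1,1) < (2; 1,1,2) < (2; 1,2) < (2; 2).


The 5 primitive collections of Σ (r=5, n=2):

  P = {1,5}:  v_{1} + v_{5} = 0  ⟹  sig = (2; —)
  P = {2,3}:  v_{2} + v_{3} = 0  ⟹  sig = (2; —)
  P = {1,3}:  v_{1} + v_{3} = v_{4}  ⟹  sig = (2; 1)
  P = {2,4}:  v_{2} + v_{4} = v_{1}  ⟹  sig = (2; 1)
  P = {4,5}:  v_{4} + v_{5} = v_{3}  ⟹  sig = (2; 1)

so the primitive-relation signature multiset is
    (2; —)
    (2; —)
    (2; 1)
    (2; 1)
    (2; 1)


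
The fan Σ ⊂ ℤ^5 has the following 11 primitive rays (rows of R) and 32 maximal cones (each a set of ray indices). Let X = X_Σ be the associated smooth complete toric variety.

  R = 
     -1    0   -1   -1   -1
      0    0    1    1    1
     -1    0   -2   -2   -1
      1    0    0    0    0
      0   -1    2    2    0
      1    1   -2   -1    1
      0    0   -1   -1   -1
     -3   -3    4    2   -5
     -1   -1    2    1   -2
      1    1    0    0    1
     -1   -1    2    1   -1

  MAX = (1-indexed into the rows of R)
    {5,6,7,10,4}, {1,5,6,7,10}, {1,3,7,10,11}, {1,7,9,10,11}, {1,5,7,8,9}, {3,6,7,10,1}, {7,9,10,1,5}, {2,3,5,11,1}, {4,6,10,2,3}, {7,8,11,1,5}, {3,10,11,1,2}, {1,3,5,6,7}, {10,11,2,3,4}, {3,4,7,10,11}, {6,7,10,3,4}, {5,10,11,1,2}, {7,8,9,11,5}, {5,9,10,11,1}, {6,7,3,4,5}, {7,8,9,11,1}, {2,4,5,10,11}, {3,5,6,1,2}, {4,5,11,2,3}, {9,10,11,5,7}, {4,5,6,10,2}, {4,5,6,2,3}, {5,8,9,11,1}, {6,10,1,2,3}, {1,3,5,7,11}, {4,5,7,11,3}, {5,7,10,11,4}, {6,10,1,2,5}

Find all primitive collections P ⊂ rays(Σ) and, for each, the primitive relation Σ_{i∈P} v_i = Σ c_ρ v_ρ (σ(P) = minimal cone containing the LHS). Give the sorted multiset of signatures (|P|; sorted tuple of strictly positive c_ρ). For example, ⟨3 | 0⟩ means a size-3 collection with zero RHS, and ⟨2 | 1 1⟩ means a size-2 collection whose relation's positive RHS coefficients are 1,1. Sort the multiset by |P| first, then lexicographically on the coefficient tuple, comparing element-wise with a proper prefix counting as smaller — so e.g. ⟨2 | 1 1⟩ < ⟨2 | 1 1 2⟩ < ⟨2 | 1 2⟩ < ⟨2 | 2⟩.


15 collections generate NE(X_Σ); each relation:

  {2,7}:  v_{2} + v_{7} = 0  →  sig = ⟨2 | 0⟩
  {6,11}:  v_{6} + v_{11} = 0  →  sig = ⟨2 | 0⟩
  {1,4}:  v_{1} + v_{4} = v_{7}  →  sig = ⟨2 | 1⟩
  {3,9}:  v_{3} + v_{9} = v_{1} + v_{7} + v_{11}  →  sig = ⟨2 | 1 1 1⟩
  {2,8}:  v_{2} + v_{8} = v_{1} + v_{5} + v_{9} + v_{11}  →  sig = ⟨2 | 1 1 1 1⟩
  {2,9}:  v_{2} + v_{9} = v_{1} + v_{5} + v_{10} + v_{11}  →  sig = ⟨2 | 1 1 1 1⟩
  {6,8}:  v_{6} + v_{8} = v_{1} + v_{5} + v_{7} + v_{9}  →  sig = ⟨2 | 1 1 1 1⟩
  {6,9}:  v_{6} + v_{9} = v_{1} + v_{5} + v_{7} + v_{10}  →  sig = ⟨2 | 1 1 1 1⟩
  {4,8}:  v_{4} + v_{8} = v_{5} + 2·v_{7} + v_{9} + v_{11}  →  sig = ⟨2 | 1 1 1 2⟩
  {4,9}:  v_{4} + v_{9} = v_{5} + 2·v_{7} + v_{10} + v_{11}  →  sig = ⟨2 | 1 1 1 2⟩
  {3,8}:  v_{3} + v_{8} = 2·v_{1} + v_{5} + 2·v_{7} + 2·v_{11}  →  sig = ⟨2 | 1 2 2 2⟩
  {8,10}:  v_{8} + v_{10} = 2·v_{9}  →  sig = ⟨2 | 2⟩
  {3,5,10}:  v_{3} + v_{5} + v_{10} = 0  →  sig = ⟨3 | 0⟩
  {1,5,7,9,11}:  v_{1} + v_{5} + v_{7} + v_{9} + v_{11} = v_{8}  →  sig = ⟨5 | 1⟩
  {1,5,7,10,11}:  v_{1} + v_{5} + v_{7} + v_{10} + v_{11} = v_{9}  →  sig = ⟨5 | 1⟩

so the primitive-relation signature multiset is
[⟨2 | 0⟩, ⟨2 | 0⟩, ⟨2 | 1⟩, ⟨2 | 1 1 1⟩, ⟨2 | 1 1 1 1⟩, ⟨2 | 1 1 1 1⟩, ⟨2 | 1 1 1 1⟩, ⟨2 | 1 1 1 1⟩, ⟨2 | 1 1 1 2⟩, ⟨2 | 1 1 1 2⟩, ⟨2 | 1 2 2 2⟩, ⟨2 | 2⟩, ⟨3 | 0⟩, ⟨5 | 1⟩, ⟨5 | 1⟩]


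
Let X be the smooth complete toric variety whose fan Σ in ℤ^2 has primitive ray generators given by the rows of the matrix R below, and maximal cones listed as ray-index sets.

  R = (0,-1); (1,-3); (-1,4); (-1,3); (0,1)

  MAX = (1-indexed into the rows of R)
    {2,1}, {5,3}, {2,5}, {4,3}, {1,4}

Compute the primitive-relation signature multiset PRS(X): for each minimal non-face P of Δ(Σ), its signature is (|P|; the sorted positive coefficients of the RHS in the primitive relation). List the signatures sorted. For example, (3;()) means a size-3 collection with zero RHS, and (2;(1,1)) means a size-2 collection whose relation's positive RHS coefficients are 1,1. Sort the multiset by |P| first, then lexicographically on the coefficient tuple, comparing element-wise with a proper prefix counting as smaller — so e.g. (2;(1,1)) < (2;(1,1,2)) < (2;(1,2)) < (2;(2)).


5 minimal non-faces of Δ(Σ) (on 5 rays):

  • {1,5}:  v_{1} + v_{5} = 0  so sig = (2;())
  • {2,4}:  v_{2} + v_{4} = 0  so sig = (2;())
  • {1,3}:  v_{1} + v_{3} = v_{4}  so sig = (2;(1))
  • {2,3}:  v_{2} + v_{3} = v_{5}  so sig = (2;(1))
  • {4,5}:  v_{4} + v_{5} = v_{3}  so sig = (2;(1))

Signatures (|P|; sorted positive RHS coefficients), sorted:
{ (2;()) ×2,  (2;(1)) ×3 }


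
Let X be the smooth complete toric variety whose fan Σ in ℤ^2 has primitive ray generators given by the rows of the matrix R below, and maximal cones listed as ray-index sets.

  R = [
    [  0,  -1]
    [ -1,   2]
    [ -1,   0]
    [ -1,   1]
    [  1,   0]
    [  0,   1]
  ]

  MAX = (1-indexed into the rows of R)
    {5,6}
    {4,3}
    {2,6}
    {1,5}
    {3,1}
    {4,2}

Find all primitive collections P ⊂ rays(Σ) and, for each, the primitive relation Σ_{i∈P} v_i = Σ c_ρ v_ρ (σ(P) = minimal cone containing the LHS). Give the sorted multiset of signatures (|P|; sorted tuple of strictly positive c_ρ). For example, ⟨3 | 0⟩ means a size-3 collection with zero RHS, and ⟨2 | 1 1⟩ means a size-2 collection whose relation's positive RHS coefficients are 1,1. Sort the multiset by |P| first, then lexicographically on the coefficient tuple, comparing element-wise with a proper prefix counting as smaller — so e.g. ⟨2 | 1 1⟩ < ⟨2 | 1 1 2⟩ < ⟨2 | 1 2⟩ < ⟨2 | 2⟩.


Minimal non-faces — 9 found among 6 rays, 6 max cones:

  • {1,6}:  v_{1} + v_{6} = 0  so sig = ⟨2 | 0⟩
  • {3,5}:  v_{3} + v_{5} = 0  so sig = ⟨2 | 0⟩
  • {1,2}:  v_{1} + v_{2} = v_{4}  so sig = ⟨2 | 1⟩
  • {1,4}:  v_{1} + v_{4} = v_{3}  so sig = ⟨2 | 1⟩
  • {3,6}:  v_{3} + v_{6} = v_{4}  so sig = ⟨2 | 1⟩
  • {4,5}:  v_{4} + v_{5} = v_{6}  so sig = ⟨2 | 1⟩
  • {4,6}:  v_{4} + v_{6} = v_{2}  so sig = ⟨2 | 1⟩
  • {2,3}:  v_{2} + v_{3} = 2·v_{4}  so sig = ⟨2 | 2⟩
  • {2,5}:  v_{2} + v_{5} = 2·v_{6}  so sig = ⟨2 | 2⟩

Signatures (|P|; sorted positive RHS coefficients), sorted:
[⟨2 | 0⟩, ⟨2 | 0⟩, ⟨2 | 1⟩, ⟨2 | 1⟩, ⟨2 | 1⟩, ⟨2 | 1⟩, ⟨2 | 1⟩, ⟨2 | 2⟩, ⟨2 | 2⟩]


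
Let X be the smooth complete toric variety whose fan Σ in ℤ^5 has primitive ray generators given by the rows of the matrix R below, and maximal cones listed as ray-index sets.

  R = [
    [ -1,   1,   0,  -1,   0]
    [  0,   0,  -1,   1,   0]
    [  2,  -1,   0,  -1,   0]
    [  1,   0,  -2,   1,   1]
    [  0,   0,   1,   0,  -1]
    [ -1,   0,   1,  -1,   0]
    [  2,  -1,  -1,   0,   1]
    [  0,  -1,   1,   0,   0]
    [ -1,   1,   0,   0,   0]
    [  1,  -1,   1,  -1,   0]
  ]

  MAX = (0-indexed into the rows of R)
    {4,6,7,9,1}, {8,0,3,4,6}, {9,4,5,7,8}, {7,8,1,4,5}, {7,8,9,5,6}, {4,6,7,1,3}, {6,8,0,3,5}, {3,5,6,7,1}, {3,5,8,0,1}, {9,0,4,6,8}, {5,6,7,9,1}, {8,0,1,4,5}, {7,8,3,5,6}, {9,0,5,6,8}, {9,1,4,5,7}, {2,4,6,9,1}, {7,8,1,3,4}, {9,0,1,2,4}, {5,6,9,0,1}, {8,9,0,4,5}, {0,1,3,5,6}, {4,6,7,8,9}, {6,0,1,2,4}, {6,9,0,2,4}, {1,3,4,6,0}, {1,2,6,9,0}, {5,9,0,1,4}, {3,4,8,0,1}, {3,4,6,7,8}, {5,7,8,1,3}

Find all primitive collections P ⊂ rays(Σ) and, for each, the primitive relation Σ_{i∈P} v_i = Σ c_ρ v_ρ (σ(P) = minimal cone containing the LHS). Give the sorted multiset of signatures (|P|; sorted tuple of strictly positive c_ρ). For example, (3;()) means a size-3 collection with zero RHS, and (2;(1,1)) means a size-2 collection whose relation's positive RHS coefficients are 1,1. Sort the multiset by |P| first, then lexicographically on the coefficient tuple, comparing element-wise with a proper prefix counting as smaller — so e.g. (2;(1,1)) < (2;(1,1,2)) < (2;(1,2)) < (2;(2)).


Primitive collections (11):

  • {0,7}:  v_{0} + v_{7} = v_{5}  →  sig = (2;(1))
  • {3,9}:  v_{3} + v_{9} = v_{6}  →  sig = (2;(1))
  • {2,8}:  v_{2} + v_{8} = v_{0} + v_{4} + v_{6}  →  sig = (2;(1,1,1))
  • {2,3}:  v_{2} + v_{3} = v_{0} + v_{1} + v_{4} + 2·v_{6}  →  sig = (2;(1,1,1,2))
  • {2,5}:  v_{2} + v_{5} = v_{0} + v_{1} + 2·v_{9}  →  sig = (2;(1,1,2))
  • {2,7}:  v_{2} + v_{7} = v_{1} + 2·v_{9}  →  sig = (2;(1,2))
  • {1,8,9}:  v_{1} + v_{8} + v_{9} = 0  →  sig = (3;())
  • {3,4,5}:  v_{3} + v_{4} + v_{5} = 0  →  sig = (3;())
  • {1,6,8}:  v_{1} + v_{6} + v_{8} = v_{3}  →  sig = (3;(1))
  • {4,5,6}:  v_{4} + v_{5} + v_{6} = v_{9}  →  sig = (3;(1))
  • {0,1,4,6,9}:  v_{0} + v_{1} + v_{4} + v_{6} + v_{9} = v_{2}  →  sig = (5;(1))

Hence PRS(X_Σ) =
    (2;(1))
    (2;(1))
    (2;(1,1,1))
    (2;(1,1,1,2))
    (2;(1,1,2))
    (2;(1,2))
    (3;())
    (3;())
    (3;(1))
    (3;(1))
    (5;(1))
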